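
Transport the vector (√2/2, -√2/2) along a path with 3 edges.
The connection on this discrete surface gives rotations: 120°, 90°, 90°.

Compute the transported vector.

Total rotation: 120° + 90° + 90° = 300° ≡ -60° (mod 360°). Final vector: (-0.2588, -0.9659)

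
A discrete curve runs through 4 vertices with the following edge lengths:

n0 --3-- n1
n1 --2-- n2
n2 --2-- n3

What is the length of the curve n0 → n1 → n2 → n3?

Arc length = 3 + 2 + 2 = 7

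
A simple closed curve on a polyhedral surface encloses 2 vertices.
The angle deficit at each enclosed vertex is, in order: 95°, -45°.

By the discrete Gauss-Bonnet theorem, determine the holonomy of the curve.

Holonomy = total enclosed curvature = 95° + (-45°) = 50°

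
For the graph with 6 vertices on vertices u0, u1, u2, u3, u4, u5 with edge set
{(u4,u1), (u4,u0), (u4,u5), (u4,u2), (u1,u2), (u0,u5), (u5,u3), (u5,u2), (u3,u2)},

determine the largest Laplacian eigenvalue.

Degrees: deg(u0) = 2, deg(u1) = 2, deg(u2) = 4, deg(u3) = 2, deg(u4) = 4, deg(u5) = 4.
L = D − A with rows/columns ordered (u0, u1, u2, u3, u4, u5):
  [ 2,  0,  0,  0, -1, -1]
  [ 0,  2, -1,  0, -1,  0]
  [ 0, -1,  4, -1, -1, -1]
  [ 0,  0, -1,  2,  0, -1]
  [-1, -1, -1,  0,  4, -1]
  [-1,  0, -1, -1, -1,  4]
Characteristic polynomial: det(λI − L) = λ(λ² − 7λ + 9)²(λ − 4).
Roots: λ = 0; (λ² − 7λ + 9) = 0 ⇒ λ = (7 ± √13)/2 ≈ 1.6972, 5.3028 (multiplicity 2); (λ − 4) = 0 ⇒ λ = 4.
(Check: the roots sum (with multiplicity) to 18, matching trace L = Σdeg = 2·9 = 18.)
Laplacian eigenvalues: [0.0, 1.6972, 1.6972, 4.0, 5.3028, 5.3028]. Largest eigenvalue (spectral radius) = 5.3028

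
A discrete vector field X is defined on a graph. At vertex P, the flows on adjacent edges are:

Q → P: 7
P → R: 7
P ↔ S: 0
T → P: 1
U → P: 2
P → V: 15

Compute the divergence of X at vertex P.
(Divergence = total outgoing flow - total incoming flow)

Divergence = sum of outgoing flows = (-7) + 7 + 0 + (-1) + (-2) + 15 = 12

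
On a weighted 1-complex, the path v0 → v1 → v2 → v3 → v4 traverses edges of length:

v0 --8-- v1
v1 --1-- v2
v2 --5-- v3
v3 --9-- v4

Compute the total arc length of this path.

Arc length = 8 + 1 + 5 + 9 = 23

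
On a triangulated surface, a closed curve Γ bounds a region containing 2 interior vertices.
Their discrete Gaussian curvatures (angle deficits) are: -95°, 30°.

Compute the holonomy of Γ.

Holonomy = total enclosed curvature = (-95°) + 30° = -65°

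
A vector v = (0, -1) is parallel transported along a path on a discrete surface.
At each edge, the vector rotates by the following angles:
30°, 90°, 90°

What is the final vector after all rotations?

Total rotation: 30° + 90° + 90° = 210° ≡ -150° (mod 360°). Final vector: (-0.5000, 0.8660)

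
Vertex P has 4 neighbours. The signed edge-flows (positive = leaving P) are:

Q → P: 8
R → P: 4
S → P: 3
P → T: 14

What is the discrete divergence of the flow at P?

Divergence = sum of outgoing flows = (-8) + (-4) + (-3) + 14 = -1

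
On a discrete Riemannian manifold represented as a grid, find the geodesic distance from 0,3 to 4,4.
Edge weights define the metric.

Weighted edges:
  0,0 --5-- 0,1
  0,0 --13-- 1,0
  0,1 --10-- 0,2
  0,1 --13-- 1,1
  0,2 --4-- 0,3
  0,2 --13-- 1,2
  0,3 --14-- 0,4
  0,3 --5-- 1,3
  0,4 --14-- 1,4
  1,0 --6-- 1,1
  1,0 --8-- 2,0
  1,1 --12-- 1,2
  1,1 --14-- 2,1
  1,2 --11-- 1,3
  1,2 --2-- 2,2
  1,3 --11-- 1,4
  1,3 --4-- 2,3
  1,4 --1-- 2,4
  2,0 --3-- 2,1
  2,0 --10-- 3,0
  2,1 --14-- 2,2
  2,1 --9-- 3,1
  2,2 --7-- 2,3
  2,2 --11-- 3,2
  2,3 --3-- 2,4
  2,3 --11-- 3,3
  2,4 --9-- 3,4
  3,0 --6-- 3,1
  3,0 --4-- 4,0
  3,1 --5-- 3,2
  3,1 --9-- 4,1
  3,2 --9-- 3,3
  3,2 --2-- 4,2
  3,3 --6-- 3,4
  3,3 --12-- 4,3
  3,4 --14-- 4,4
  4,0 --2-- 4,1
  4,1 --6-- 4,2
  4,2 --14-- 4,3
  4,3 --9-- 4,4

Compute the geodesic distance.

Shortest path: 0,3 → 1,3 → 2,3 → 2,4 → 3,4 → 4,4, total weight = 35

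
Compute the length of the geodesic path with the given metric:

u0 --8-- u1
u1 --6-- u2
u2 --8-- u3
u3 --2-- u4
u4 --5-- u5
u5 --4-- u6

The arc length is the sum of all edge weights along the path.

Arc length = 8 + 6 + 8 + 2 + 5 + 4 = 33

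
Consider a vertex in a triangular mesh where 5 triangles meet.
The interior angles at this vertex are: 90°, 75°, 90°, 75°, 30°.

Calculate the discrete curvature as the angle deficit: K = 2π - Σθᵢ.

Sum of angles = 360°. K = 360° - 360° = 0° = 0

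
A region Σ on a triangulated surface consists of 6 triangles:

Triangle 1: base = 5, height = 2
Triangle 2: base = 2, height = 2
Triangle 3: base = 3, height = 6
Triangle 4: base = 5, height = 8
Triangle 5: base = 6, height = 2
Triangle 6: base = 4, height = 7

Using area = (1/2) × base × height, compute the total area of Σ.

(1/2)×5×2 + (1/2)×2×2 + (1/2)×3×6 + (1/2)×5×8 + (1/2)×6×2 + (1/2)×4×7 = 56.0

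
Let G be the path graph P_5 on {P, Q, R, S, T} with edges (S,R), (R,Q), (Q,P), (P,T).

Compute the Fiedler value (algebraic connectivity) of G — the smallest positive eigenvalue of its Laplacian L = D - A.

The path graph P_n has Laplacian eigenvalues λ_k = 2 − 2cos(kπ/n), k = 0, 1, …, n−1. Here n = 5:
k=0: 2 − 2cos(0) = 0.0; k=1: 2 − 2cos(π/5) = 0.382; k=2: 2 − 2cos(2π/5) = 1.382; k=3: 2 − 2cos(3π/5) = 2.618; k=4: 2 − 2cos(4π/5) = 3.618.
Laplacian eigenvalues: [0.0, 0.382, 1.382, 2.618, 3.618]. Algebraic connectivity (smallest non-zero eigenvalue) = 0.382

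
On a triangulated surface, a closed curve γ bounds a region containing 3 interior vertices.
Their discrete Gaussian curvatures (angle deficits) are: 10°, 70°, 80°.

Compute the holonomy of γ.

Holonomy = total enclosed curvature = 10° + 70° + 80° = 160°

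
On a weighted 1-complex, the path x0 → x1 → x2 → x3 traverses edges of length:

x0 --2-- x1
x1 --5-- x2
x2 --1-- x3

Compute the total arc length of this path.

Arc length = 2 + 5 + 1 = 8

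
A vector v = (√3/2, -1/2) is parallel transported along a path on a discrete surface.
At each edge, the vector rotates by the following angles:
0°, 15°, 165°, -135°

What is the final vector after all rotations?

Total rotation: 0° + 15° + 165° + (-135°) = 45°. Final vector: (0.9659, 0.2588)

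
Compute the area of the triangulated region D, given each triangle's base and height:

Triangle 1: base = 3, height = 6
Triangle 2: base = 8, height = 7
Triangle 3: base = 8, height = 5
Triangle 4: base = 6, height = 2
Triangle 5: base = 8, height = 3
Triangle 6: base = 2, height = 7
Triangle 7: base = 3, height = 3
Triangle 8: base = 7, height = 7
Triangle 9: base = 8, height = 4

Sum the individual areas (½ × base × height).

(1/2)×3×6 + (1/2)×8×7 + (1/2)×8×5 + (1/2)×6×2 + (1/2)×8×3 + (1/2)×2×7 + (1/2)×3×3 + (1/2)×7×7 + (1/2)×8×4 = 127.0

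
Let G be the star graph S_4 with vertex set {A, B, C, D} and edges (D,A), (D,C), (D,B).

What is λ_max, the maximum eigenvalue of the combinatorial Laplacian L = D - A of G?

The star S_4 is the complete bipartite graph K_{1,3} (one hub of degree 3, 3 leaves of degree 1). The Laplacian spectrum of K_{p,q} is 0, p (multiplicity q−1), q (multiplicity p−1), p+q. With p = 1, q = 3: 0 once, 1 with multiplicity 2, and 4 once. (Check: trace L = sum of degrees = 6 = 2·1 + 4.)
Laplacian eigenvalues: [0.0, 1.0, 1.0, 4.0]. Largest eigenvalue (spectral radius) = 4.0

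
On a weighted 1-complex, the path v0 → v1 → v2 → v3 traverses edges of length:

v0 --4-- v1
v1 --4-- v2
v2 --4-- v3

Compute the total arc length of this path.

Arc length = 4 + 4 + 4 = 12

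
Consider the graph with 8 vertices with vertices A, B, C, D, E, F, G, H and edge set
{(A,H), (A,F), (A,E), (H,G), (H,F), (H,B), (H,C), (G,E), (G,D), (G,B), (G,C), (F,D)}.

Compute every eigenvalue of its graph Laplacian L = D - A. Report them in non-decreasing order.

Degrees: deg(A) = 3, deg(B) = 2, deg(C) = 2, deg(D) = 2, deg(E) = 2, deg(F) = 3, deg(G) = 5, deg(H) = 5.
L = D − A with rows/columns ordered (A, B, C, D, E, F, G, H):
  [ 3,  0,  0,  0, -1, -1,  0, -1]
  [ 0,  2,  0,  0,  0,  0, -1, -1]
  [ 0,  0,  2,  0,  0,  0, -1, -1]
  [ 0,  0,  0,  2,  0, -1, -1,  0]
  [-1,  0,  0,  0,  2,  0, -1,  0]
  [-1,  0,  0, -1,  0,  3,  0, -1]
  [ 0, -1, -1, -1, -1,  0,  5, -1]
  [-1, -1, -1,  0,  0, -1, -1,  5]
Characteristic polynomial: det(λI − L) = λ(λ² − 7λ + 8)(λ² − 6λ + 7)(λ − 2)(λ² − 9λ + 16).
Roots: λ = 0; (λ² − 7λ + 8) = 0 ⇒ λ = (7 ± √17)/2 ≈ 1.4384, 5.5616; (λ² − 6λ + 7) = 0 ⇒ λ = 3 ± √2 ≈ 1.5858, 4.4142; (λ − 2) = 0 ⇒ λ = 2; (λ² − 9λ + 16) = 0 ⇒ λ = (9 ± √17)/2 ≈ 2.4384, 6.5616.
(Check: the roots sum (with multiplicity) to 24, matching trace L = Σdeg = 2·12 = 24.)
Laplacian eigenvalues (increasing order): [0.0, 1.4384, 1.5858, 2.0, 2.4384, 4.4142, 5.5616, 6.5616]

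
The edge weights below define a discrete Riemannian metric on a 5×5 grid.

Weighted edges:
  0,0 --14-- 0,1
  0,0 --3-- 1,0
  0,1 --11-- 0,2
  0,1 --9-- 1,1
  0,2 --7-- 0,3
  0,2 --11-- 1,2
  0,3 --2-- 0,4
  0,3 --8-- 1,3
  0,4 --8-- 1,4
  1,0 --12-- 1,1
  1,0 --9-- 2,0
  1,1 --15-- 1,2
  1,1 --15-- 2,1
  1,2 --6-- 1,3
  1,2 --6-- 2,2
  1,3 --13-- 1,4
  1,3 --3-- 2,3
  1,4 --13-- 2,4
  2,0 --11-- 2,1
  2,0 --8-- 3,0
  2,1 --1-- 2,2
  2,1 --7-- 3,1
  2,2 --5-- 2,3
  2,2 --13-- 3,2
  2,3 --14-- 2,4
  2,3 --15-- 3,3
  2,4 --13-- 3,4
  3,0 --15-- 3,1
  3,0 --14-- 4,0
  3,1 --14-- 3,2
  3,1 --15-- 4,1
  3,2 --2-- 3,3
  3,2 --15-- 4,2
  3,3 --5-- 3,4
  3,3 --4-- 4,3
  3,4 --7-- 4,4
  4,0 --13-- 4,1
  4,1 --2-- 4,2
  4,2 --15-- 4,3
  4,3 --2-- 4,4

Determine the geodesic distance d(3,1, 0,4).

Shortest path: 3,1 → 2,1 → 2,2 → 2,3 → 1,3 → 0,3 → 0,4, total weight = 26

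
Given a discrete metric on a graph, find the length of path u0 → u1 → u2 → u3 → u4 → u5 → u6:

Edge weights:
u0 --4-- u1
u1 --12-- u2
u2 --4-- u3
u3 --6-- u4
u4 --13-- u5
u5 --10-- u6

Arc length = 4 + 12 + 4 + 6 + 13 + 10 = 49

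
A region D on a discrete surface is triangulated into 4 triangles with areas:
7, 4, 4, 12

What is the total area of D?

7 + 4 + 4 + 12 = 27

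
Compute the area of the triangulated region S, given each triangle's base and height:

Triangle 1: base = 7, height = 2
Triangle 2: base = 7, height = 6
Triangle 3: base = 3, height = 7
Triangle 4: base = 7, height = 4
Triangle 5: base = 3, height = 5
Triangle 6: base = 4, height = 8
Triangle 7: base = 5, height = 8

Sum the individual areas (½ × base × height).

(1/2)×7×2 + (1/2)×7×6 + (1/2)×3×7 + (1/2)×7×4 + (1/2)×3×5 + (1/2)×4×8 + (1/2)×5×8 = 96.0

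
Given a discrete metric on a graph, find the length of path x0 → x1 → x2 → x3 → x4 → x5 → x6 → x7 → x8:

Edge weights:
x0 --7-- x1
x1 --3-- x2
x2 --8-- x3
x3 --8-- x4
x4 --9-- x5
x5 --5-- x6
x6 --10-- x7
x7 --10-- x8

Arc length = 7 + 3 + 8 + 8 + 9 + 5 + 10 + 10 = 60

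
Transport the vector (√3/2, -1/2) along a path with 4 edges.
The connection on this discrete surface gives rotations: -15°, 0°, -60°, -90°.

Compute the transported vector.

Total rotation: (-15°) + 0° + (-60°) + (-90°) = -165°. Final vector: (-0.9659, 0.2588)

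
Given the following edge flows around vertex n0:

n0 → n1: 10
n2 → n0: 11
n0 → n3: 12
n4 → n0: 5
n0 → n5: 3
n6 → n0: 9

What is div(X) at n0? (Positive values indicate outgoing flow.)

Divergence = sum of outgoing flows = 10 + (-11) + 12 + (-5) + 3 + (-9) = 0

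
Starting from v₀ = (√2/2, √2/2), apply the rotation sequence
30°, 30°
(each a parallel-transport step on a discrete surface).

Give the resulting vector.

Total rotation: 30° + 30° = 60°. Final vector: (-0.2588, 0.9659)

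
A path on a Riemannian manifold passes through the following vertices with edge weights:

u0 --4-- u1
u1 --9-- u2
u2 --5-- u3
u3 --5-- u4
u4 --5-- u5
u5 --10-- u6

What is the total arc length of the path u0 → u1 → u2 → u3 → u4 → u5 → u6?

Arc length = 4 + 9 + 5 + 5 + 5 + 10 = 38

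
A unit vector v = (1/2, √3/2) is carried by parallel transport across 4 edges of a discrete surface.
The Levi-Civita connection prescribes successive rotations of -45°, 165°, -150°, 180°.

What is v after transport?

Total rotation: (-45°) + 165° + (-150°) + 180° = 150°. Final vector: (-0.8660, -0.5000)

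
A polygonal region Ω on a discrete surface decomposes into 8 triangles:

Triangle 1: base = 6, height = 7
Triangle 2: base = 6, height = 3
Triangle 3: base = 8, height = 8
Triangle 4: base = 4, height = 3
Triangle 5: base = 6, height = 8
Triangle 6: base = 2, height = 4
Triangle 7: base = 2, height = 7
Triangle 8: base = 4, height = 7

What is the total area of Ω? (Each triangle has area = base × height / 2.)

(1/2)×6×7 + (1/2)×6×3 + (1/2)×8×8 + (1/2)×4×3 + (1/2)×6×8 + (1/2)×2×4 + (1/2)×2×7 + (1/2)×4×7 = 117.0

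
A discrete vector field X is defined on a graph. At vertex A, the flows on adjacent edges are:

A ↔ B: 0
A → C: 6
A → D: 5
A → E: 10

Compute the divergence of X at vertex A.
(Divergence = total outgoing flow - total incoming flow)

Divergence = sum of outgoing flows = 0 + 6 + 5 + 10 = 21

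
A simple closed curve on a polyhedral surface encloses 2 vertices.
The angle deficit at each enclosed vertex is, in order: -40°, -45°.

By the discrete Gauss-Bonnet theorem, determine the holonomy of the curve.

Holonomy = total enclosed curvature = (-40°) + (-45°) = -85°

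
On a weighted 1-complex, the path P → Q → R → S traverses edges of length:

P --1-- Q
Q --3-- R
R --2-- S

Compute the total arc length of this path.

Arc length = 1 + 3 + 2 = 6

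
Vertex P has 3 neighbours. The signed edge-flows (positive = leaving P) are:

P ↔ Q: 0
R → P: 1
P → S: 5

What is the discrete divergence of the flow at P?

Divergence = sum of outgoing flows = 0 + (-1) + 5 = 4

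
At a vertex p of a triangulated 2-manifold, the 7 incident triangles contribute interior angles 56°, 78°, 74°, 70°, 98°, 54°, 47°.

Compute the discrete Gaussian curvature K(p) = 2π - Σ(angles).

Sum of angles = 477°. K = 360° - 477° = -117° = -13π/20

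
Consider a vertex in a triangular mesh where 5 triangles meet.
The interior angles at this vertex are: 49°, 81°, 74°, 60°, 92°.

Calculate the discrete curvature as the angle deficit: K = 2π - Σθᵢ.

Sum of angles = 356°. K = 360° - 356° = 4° = π/45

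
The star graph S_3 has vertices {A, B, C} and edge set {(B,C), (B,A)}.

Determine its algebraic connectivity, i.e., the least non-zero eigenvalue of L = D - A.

The star S_3 is the complete bipartite graph K_{1,2} (one hub of degree 2, 2 leaves of degree 1). The Laplacian spectrum of K_{p,q} is 0, p (multiplicity q−1), q (multiplicity p−1), p+q. With p = 1, q = 2: 0 once, 1 with multiplicity 1, and 3 once. (Check: trace L = sum of degrees = 4 = 1·1 + 3.)
Laplacian eigenvalues: [0.0, 1.0, 3.0]. Algebraic connectivity (smallest non-zero eigenvalue) = 1.0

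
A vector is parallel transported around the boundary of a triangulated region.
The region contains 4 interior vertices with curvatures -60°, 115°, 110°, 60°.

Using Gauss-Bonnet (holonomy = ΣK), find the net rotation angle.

Holonomy = total enclosed curvature = (-60°) + 115° + 110° + 60° = 225°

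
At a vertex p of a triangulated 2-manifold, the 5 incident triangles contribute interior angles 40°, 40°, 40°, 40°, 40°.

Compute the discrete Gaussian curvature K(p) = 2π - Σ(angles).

Sum of angles = 200°. K = 360° - 200° = 160°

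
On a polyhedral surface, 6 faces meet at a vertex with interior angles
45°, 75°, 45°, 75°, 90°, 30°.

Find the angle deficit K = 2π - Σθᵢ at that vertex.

Sum of angles = 360°. K = 360° - 360° = 0°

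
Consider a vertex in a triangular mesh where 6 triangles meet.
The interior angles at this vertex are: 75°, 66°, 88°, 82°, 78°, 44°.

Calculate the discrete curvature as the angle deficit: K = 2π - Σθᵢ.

Sum of angles = 433°. K = 360° - 433° = -73° = -73π/180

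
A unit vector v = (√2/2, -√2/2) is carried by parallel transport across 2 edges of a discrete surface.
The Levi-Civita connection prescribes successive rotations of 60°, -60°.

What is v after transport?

Total rotation: 60° + (-60°) = 0°. Final vector: (0.7071, -0.7071)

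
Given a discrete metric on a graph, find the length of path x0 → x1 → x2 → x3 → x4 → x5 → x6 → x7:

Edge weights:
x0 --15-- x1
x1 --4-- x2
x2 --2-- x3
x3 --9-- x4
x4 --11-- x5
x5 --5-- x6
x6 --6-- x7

Arc length = 15 + 4 + 2 + 9 + 11 + 5 + 6 = 52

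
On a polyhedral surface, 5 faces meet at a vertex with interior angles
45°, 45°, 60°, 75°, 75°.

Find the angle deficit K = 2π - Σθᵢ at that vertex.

Sum of angles = 300°. K = 360° - 300° = 60° = π/3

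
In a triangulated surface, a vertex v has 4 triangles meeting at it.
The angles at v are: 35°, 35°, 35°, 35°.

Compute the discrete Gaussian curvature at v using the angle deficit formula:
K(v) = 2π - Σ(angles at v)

Sum of angles = 140°. K = 360° - 140° = 220° = 11π/9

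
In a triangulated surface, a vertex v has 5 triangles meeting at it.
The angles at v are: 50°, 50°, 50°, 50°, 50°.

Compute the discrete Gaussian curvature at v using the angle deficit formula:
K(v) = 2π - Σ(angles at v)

Sum of angles = 250°. K = 360° - 250° = 110°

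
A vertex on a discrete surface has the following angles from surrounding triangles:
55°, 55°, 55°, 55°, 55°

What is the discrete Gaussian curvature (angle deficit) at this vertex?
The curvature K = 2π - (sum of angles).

Sum of angles = 275°. K = 360° - 275° = 85° = 17π/36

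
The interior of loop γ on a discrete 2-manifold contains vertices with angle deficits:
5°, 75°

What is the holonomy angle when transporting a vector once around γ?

Holonomy = total enclosed curvature = 5° + 75° = 80°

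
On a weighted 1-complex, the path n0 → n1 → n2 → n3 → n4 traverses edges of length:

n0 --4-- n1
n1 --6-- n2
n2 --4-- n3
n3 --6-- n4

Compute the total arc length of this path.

Arc length = 4 + 6 + 4 + 6 = 20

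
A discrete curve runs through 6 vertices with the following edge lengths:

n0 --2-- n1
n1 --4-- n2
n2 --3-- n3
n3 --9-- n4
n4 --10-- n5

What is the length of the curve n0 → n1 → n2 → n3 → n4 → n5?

Arc length = 2 + 4 + 3 + 9 + 10 = 28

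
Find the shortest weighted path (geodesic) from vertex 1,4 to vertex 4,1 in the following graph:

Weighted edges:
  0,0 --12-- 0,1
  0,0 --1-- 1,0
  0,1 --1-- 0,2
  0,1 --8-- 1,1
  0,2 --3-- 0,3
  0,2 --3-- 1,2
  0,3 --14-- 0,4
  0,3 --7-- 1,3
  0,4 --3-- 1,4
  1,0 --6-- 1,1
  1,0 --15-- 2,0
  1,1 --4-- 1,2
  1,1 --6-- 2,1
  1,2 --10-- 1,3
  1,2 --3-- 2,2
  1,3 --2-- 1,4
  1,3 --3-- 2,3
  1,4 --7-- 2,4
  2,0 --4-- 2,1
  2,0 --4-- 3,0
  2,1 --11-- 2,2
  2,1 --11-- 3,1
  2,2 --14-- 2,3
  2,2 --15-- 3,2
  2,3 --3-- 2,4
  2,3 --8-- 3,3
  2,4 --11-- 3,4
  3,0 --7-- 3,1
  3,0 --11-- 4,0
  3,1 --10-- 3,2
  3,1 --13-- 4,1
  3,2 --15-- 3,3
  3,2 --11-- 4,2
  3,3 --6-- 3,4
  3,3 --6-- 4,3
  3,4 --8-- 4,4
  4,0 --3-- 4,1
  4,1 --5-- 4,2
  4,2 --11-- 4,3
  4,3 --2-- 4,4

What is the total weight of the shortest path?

Shortest path: 1,4 → 1,3 → 2,3 → 3,3 → 4,3 → 4,2 → 4,1, total weight = 35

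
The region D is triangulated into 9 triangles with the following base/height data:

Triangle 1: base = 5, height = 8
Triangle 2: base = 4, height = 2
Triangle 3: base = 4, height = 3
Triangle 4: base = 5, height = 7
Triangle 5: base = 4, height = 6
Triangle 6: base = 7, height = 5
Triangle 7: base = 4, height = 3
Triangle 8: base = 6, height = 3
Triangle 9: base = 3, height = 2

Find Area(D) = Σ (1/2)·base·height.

(1/2)×5×8 + (1/2)×4×2 + (1/2)×4×3 + (1/2)×5×7 + (1/2)×4×6 + (1/2)×7×5 + (1/2)×4×3 + (1/2)×6×3 + (1/2)×3×2 = 95.0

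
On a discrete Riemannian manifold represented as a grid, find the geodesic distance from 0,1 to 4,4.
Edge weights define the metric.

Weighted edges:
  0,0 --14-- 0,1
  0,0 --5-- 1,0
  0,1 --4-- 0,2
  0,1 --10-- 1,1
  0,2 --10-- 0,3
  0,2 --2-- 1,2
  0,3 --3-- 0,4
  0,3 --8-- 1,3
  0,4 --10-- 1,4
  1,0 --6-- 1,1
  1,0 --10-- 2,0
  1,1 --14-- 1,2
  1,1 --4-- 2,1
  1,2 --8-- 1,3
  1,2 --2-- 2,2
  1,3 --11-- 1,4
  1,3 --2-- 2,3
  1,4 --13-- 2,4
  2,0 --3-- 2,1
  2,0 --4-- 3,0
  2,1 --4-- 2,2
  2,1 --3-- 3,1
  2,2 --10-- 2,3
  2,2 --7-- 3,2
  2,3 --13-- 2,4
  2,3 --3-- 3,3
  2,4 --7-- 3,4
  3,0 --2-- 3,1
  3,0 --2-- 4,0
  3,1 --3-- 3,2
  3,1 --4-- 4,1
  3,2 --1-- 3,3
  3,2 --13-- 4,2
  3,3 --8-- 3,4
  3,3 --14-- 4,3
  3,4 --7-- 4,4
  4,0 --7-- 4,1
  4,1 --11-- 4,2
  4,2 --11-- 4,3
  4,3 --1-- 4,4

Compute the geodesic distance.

Shortest path: 0,1 → 0,2 → 1,2 → 2,2 → 3,2 → 3,3 → 3,4 → 4,4, total weight = 31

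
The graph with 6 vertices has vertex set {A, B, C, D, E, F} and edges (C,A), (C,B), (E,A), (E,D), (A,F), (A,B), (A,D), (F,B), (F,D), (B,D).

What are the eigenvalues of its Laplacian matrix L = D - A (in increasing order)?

Degrees: deg(A) = 5, deg(B) = 4, deg(C) = 2, deg(D) = 4, deg(E) = 2, deg(F) = 3.
L = D − A with rows/columns ordered (A, B, C, D, E, F):
  [ 5, -1, -1, -1, -1, -1]
  [-1,  4, -1, -1,  0, -1]
  [-1, -1,  2,  0,  0,  0]
  [-1, -1,  0,  4, -1, -1]
  [-1,  0,  0, -1,  2,  0]
  [-1, -1,  0, -1,  0,  3]
Characteristic polynomial: det(λI − L) = λ(λ² − 7λ + 9)(λ² − 7λ + 11)(λ − 6).
Roots: λ = 0; (λ² − 7λ + 9) = 0 ⇒ λ = (7 ± √13)/2 ≈ 1.6972, 5.3028; (λ² − 7λ + 11) = 0 ⇒ λ = (7 ± √5)/2 ≈ 2.382, 4.618; (λ − 6) = 0 ⇒ λ = 6.
(Check: the roots sum (with multiplicity) to 20, matching trace L = Σdeg = 2·10 = 20.)
Laplacian eigenvalues (increasing order): [0.0, 1.6972, 2.382, 4.618, 5.3028, 6.0]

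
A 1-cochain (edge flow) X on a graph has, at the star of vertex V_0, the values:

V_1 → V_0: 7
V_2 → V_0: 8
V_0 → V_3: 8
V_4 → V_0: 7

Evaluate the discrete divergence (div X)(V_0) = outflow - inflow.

Divergence = sum of outgoing flows = (-7) + (-8) + 8 + (-7) = -14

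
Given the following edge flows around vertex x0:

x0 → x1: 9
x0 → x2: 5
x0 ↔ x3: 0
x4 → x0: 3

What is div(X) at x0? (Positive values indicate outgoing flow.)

Divergence = sum of outgoing flows = 9 + 5 + 0 + (-3) = 11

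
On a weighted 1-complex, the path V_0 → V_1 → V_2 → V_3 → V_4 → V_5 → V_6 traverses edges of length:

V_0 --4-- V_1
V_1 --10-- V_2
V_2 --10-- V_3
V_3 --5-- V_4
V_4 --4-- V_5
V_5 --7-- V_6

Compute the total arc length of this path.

Arc length = 4 + 10 + 10 + 5 + 4 + 7 = 40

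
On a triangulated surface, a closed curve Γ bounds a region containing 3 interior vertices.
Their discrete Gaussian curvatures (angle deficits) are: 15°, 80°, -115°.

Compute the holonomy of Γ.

Holonomy = total enclosed curvature = 15° + 80° + (-115°) = -20°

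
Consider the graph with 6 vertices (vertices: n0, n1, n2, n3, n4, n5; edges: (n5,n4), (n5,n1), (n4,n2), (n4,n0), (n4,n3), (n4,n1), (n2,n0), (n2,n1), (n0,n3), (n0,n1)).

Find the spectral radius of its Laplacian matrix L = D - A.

Degrees: deg(n0) = 4, deg(n1) = 4, deg(n2) = 3, deg(n3) = 2, deg(n4) = 5, deg(n5) = 2.
L = D − A with rows/columns ordered (n0, n1, n2, n3, n4, n5):
  [ 4, -1, -1, -1, -1,  0]
  [-1,  4, -1,  0, -1, -1]
  [-1, -1,  3,  0, -1,  0]
  [-1,  0,  0,  2, -1,  0]
  [-1, -1, -1, -1,  5, -1]
  [ 0, -1,  0,  0, -1,  2]
Characteristic polynomial: det(λI − L) = λ(λ² − 7λ + 9)(λ² − 7λ + 11)(λ − 6).
Roots: λ = 0; (λ² − 7λ + 9) = 0 ⇒ λ = (7 ± √13)/2 ≈ 1.6972, 5.3028; (λ² − 7λ + 11) = 0 ⇒ λ = (7 ± √5)/2 ≈ 2.382, 4.618; (λ − 6) = 0 ⇒ λ = 6.
(Check: the roots sum (with multiplicity) to 20, matching trace L = Σdeg = 2·10 = 20.)
Laplacian eigenvalues: [0.0, 1.6972, 2.382, 4.618, 5.3028, 6.0]. Largest eigenvalue (spectral radius) = 6.0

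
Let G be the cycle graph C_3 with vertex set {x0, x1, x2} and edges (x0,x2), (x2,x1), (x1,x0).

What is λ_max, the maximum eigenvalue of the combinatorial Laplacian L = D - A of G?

The cycle graph C_n has Laplacian eigenvalues λ_k = 2 − 2cos(2πk/n), k = 0, 1, …, n−1. Here n = 3:
k=0: 2 − 2cos(0) = 0.0; k=1: 2 − 2cos(2π/3) = 3.0; k=2: 2 − 2cos(4π/3) = 3.0.
Laplacian eigenvalues: [0.0, 3.0, 3.0]. Largest eigenvalue (spectral radius) = 3.0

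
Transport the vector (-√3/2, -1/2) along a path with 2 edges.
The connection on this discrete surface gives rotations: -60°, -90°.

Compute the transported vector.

Total rotation: (-60°) + (-90°) = -150°. Final vector: (0.5000, 0.8660)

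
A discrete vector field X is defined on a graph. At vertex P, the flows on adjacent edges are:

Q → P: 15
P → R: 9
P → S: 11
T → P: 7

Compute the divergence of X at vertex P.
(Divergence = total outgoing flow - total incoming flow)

Divergence = sum of outgoing flows = (-15) + 9 + 11 + (-7) = -2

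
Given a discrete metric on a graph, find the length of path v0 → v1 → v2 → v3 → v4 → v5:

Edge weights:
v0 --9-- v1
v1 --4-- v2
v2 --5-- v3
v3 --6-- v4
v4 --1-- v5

Arc length = 9 + 4 + 5 + 6 + 1 = 25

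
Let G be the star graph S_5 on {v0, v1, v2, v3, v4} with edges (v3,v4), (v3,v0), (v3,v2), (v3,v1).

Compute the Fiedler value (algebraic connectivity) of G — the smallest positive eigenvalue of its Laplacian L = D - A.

The star S_5 is the complete bipartite graph K_{1,4} (one hub of degree 4, 4 leaves of degree 1). The Laplacian spectrum of K_{p,q} is 0, p (multiplicity q−1), q (multiplicity p−1), p+q. With p = 1, q = 4: 0 once, 1 with multiplicity 3, and 5 once. (Check: trace L = sum of degrees = 8 = 3·1 + 5.)
Laplacian eigenvalues: [0.0, 1.0, 1.0, 1.0, 5.0]. Algebraic connectivity (smallest non-zero eigenvalue) = 1.0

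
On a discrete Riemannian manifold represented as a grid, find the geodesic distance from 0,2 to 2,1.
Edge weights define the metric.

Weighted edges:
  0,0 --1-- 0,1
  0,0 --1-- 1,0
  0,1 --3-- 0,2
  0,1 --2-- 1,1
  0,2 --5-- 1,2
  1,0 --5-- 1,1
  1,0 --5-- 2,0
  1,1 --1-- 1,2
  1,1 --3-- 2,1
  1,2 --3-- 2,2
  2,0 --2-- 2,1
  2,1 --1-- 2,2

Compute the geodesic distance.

Shortest path: 0,2 → 0,1 → 1,1 → 2,1, total weight = 8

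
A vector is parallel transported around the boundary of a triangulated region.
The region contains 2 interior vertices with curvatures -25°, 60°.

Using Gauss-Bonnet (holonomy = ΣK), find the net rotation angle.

Holonomy = total enclosed curvature = (-25°) + 60° = 35°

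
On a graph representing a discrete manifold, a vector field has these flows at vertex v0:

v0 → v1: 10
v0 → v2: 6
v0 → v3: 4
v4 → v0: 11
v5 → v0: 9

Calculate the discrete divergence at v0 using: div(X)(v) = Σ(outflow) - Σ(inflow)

Divergence = sum of outgoing flows = 10 + 6 + 4 + (-11) + (-9) = 0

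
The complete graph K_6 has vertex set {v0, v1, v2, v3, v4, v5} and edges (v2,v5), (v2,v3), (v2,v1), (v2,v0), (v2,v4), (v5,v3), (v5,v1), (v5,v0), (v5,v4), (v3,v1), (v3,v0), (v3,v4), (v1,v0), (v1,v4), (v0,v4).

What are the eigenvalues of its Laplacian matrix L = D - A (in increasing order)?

For the complete graph K_n, L = nI − J (J = all-ones matrix). J has eigenvalues n (once, eigenvector 𝟙) and 0 (multiplicity n−1), so L has eigenvalues 0 (once) and n (multiplicity n−1). Here n = 6: eigenvalue 0 once and 6 with multiplicity 5.
Laplacian eigenvalues (increasing order): [0.0, 6.0, 6.0, 6.0, 6.0, 6.0]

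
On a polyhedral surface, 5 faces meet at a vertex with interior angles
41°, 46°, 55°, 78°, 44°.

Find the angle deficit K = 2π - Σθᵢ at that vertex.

Sum of angles = 264°. K = 360° - 264° = 96° = 8π/15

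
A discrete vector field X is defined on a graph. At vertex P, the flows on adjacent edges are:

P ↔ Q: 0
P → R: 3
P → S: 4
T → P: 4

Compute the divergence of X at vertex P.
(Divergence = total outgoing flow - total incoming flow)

Divergence = sum of outgoing flows = 0 + 3 + 4 + (-4) = 3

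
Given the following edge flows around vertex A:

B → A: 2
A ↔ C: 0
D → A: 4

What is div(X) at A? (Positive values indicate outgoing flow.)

Divergence = sum of outgoing flows = (-2) + 0 + (-4) = -6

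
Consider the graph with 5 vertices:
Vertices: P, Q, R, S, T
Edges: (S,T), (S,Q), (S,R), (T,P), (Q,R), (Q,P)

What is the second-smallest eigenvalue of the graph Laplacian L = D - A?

Degrees: deg(P) = 2, deg(Q) = 3, deg(R) = 2, deg(S) = 3, deg(T) = 2.
L = D − A with rows/columns ordered (P, Q, R, S, T):
  [ 2, -1,  0,  0, -1]
  [-1,  3, -1, -1,  0]
  [ 0, -1,  2, -1,  0]
  [ 0, -1, -1,  3, -1]
  [-1,  0,  0, -1,  2]
Characteristic polynomial: det(λI − L) = λ(λ² − 5λ + 5)(λ² − 7λ + 11).
Roots: λ = 0; (λ² − 5λ + 5) = 0 ⇒ λ = (5 ± √5)/2 ≈ 1.382, 3.618; (λ² − 7λ + 11) = 0 ⇒ λ = (7 ± √5)/2 ≈ 2.382, 4.618.
(Check: the roots sum (with multiplicity) to 12, matching trace L = Σdeg = 2·6 = 12.)
Laplacian eigenvalues: [0.0, 1.382, 2.382, 3.618, 4.618]. Algebraic connectivity (smallest non-zero eigenvalue) = 1.382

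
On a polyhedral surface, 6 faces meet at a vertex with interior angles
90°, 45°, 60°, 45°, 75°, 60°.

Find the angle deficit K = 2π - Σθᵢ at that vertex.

Sum of angles = 375°. K = 360° - 375° = -15° = -π/12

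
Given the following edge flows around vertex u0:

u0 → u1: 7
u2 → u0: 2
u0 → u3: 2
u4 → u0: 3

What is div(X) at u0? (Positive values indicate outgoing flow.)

Divergence = sum of outgoing flows = 7 + (-2) + 2 + (-3) = 4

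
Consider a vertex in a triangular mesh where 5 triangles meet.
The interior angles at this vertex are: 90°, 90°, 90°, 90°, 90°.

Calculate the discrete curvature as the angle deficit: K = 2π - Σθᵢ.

Sum of angles = 450°. K = 360° - 450° = -90° = -π/2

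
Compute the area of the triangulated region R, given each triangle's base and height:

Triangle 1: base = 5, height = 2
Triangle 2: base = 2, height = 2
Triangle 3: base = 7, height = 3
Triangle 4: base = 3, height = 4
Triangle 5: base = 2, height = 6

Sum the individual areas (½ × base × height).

(1/2)×5×2 + (1/2)×2×2 + (1/2)×7×3 + (1/2)×3×4 + (1/2)×2×6 = 29.5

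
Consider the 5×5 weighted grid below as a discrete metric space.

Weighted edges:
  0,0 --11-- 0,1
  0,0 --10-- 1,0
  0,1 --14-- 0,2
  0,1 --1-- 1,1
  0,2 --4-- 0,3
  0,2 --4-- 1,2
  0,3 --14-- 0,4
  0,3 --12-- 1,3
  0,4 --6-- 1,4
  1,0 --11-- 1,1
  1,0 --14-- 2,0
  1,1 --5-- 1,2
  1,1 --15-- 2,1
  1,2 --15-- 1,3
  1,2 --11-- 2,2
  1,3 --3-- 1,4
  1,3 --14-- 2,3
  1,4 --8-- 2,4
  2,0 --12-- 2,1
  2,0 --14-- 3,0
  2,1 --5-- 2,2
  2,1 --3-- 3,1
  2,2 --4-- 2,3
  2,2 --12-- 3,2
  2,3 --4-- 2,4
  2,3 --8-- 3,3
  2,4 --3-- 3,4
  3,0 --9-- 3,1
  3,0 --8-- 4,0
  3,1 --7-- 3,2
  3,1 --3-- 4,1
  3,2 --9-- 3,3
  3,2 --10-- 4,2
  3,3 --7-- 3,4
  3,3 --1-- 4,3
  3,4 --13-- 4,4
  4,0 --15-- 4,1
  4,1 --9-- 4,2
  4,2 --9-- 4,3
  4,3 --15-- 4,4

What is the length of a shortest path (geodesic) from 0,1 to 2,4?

Shortest path: 0,1 → 1,1 → 1,2 → 2,2 → 2,3 → 2,4, total weight = 25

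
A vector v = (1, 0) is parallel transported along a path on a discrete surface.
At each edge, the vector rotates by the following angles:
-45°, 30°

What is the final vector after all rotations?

Total rotation: (-45°) + 30° = -15°. Final vector: (0.9659, -0.2588)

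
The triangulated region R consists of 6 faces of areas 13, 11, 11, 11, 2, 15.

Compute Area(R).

13 + 11 + 11 + 11 + 2 + 15 = 63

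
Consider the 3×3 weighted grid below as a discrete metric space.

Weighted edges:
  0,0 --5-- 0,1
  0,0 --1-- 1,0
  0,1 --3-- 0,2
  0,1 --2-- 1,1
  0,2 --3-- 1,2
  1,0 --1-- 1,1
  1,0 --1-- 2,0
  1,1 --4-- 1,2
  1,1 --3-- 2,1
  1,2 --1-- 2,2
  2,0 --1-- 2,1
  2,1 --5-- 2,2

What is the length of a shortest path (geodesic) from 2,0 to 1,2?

Shortest path: 2,0 → 1,0 → 1,1 → 1,2, total weight = 6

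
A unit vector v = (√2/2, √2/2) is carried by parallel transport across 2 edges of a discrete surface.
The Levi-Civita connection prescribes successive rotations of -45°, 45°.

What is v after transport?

Total rotation: (-45°) + 45° = 0°. Final vector: (0.7071, 0.7071)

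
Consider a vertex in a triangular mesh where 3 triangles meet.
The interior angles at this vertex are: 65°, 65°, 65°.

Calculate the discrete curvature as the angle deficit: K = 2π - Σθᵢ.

Sum of angles = 195°. K = 360° - 195° = 165° = 11π/12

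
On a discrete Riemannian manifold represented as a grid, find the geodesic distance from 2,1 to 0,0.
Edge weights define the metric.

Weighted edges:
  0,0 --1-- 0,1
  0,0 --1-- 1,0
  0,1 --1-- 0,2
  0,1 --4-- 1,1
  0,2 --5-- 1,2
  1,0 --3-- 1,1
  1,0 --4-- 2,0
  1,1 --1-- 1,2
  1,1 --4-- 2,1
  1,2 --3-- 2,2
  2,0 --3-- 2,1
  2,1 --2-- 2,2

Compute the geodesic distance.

Shortest path: 2,1 → 2,0 → 1,0 → 0,0, total weight = 8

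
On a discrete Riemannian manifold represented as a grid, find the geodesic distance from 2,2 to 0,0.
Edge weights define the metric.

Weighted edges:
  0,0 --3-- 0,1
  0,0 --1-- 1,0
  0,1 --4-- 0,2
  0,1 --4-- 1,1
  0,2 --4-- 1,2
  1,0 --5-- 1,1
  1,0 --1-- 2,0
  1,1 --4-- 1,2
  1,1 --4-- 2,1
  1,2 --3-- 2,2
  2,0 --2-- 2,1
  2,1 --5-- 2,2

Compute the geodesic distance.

Shortest path: 2,2 → 2,1 → 2,0 → 1,0 → 0,0, total weight = 9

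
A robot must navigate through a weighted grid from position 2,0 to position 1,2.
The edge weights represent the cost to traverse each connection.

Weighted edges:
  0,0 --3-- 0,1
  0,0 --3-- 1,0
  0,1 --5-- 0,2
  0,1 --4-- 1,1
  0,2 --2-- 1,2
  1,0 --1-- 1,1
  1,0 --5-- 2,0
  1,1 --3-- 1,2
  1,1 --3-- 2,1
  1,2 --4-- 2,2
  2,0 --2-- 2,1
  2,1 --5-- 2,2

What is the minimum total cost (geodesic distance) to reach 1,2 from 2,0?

Shortest path: 2,0 → 2,1 → 1,1 → 1,2, total weight = 8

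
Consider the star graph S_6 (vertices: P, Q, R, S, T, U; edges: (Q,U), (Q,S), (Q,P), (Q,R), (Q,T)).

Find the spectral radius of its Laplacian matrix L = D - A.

The star S_6 is the complete bipartite graph K_{1,5} (one hub of degree 5, 5 leaves of degree 1). The Laplacian spectrum of K_{p,q} is 0, p (multiplicity q−1), q (multiplicity p−1), p+q. With p = 1, q = 5: 0 once, 1 with multiplicity 4, and 6 once. (Check: trace L = sum of degrees = 10 = 4·1 + 6.)
Laplacian eigenvalues: [0.0, 1.0, 1.0, 1.0, 1.0, 6.0]. Largest eigenvalue (spectral radius) = 6.0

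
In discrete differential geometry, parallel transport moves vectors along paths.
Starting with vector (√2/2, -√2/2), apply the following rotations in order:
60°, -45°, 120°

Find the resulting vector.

Total rotation: 60° + (-45°) + 120° = 135°. Final vector: (0, 1)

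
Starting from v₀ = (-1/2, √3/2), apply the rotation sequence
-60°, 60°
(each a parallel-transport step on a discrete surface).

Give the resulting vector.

Total rotation: (-60°) + 60° = 0°. Final vector: (-0.5000, 0.8660)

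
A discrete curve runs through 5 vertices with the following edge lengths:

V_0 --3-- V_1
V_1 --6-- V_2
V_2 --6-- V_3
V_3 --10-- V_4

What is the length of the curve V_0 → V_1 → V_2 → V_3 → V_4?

Arc length = 3 + 6 + 6 + 10 = 25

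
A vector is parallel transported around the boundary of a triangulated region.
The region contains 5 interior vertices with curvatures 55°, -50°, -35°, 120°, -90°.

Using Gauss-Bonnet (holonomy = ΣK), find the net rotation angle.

Holonomy = total enclosed curvature = 55° + (-50°) + (-35°) + 120° + (-90°) = 0°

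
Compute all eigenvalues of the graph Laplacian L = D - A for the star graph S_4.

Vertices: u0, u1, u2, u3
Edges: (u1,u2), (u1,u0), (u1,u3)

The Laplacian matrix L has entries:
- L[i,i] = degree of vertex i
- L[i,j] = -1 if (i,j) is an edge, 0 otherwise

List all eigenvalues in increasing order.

The star S_4 is the complete bipartite graph K_{1,3} (one hub of degree 3, 3 leaves of degree 1). The Laplacian spectrum of K_{p,q} is 0, p (multiplicity q−1), q (multiplicity p−1), p+q. With p = 1, q = 3: 0 once, 1 with multiplicity 2, and 4 once. (Check: trace L = sum of degrees = 6 = 2·1 + 4.)
Laplacian eigenvalues (increasing order): [0.0, 1.0, 1.0, 4.0]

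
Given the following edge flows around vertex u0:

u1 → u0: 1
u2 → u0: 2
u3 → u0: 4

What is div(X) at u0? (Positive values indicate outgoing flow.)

Divergence = sum of outgoing flows = (-1) + (-2) + (-4) = -7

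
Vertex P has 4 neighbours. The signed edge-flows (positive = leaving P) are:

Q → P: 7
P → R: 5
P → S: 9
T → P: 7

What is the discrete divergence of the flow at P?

Divergence = sum of outgoing flows = (-7) + 5 + 9 + (-7) = 0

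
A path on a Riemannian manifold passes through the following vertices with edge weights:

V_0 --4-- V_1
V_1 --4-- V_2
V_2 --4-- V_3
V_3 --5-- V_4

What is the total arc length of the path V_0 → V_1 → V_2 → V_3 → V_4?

Arc length = 4 + 4 + 4 + 5 = 17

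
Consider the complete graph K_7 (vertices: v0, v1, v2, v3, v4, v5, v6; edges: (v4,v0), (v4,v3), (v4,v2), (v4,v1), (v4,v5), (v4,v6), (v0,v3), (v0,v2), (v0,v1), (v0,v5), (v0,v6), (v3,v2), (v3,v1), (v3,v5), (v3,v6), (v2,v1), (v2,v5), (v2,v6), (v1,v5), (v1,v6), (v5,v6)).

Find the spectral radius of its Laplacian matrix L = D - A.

For the complete graph K_n, L = nI − J (J = all-ones matrix). J has eigenvalues n (once, eigenvector 𝟙) and 0 (multiplicity n−1), so L has eigenvalues 0 (once) and n (multiplicity n−1). Here n = 7: eigenvalue 0 once and 7 with multiplicity 6.
Laplacian eigenvalues: [0.0, 7.0, 7.0, 7.0, 7.0, 7.0, 7.0]. Largest eigenvalue (spectral radius) = 7.0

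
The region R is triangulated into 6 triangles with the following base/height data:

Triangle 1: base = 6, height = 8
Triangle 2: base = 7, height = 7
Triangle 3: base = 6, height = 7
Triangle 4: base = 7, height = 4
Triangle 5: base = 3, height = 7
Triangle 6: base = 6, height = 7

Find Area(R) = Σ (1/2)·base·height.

(1/2)×6×8 + (1/2)×7×7 + (1/2)×6×7 + (1/2)×7×4 + (1/2)×3×7 + (1/2)×6×7 = 115.0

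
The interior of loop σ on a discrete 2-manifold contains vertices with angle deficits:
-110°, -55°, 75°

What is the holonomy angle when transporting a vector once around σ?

Holonomy = total enclosed curvature = (-110°) + (-55°) + 75° = -90°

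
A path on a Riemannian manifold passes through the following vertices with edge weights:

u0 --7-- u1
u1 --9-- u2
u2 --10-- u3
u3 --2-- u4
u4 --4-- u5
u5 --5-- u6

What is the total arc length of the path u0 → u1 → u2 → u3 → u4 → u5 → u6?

Arc length = 7 + 9 + 10 + 2 + 4 + 5 = 37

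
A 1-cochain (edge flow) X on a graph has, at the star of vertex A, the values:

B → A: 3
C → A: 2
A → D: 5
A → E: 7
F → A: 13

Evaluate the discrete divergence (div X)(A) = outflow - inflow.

Divergence = sum of outgoing flows = (-3) + (-2) + 5 + 7 + (-13) = -6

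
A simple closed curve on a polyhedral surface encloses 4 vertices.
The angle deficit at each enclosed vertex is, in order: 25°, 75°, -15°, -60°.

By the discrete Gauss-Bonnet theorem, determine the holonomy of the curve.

Holonomy = total enclosed curvature = 25° + 75° + (-15°) + (-60°) = 25°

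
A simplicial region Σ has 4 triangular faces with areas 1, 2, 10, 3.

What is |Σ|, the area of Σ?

1 + 2 + 10 + 3 = 16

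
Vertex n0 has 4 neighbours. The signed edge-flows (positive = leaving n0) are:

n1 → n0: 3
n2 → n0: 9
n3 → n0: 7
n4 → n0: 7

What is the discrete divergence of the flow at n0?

Divergence = sum of outgoing flows = (-3) + (-9) + (-7) + (-7) = -26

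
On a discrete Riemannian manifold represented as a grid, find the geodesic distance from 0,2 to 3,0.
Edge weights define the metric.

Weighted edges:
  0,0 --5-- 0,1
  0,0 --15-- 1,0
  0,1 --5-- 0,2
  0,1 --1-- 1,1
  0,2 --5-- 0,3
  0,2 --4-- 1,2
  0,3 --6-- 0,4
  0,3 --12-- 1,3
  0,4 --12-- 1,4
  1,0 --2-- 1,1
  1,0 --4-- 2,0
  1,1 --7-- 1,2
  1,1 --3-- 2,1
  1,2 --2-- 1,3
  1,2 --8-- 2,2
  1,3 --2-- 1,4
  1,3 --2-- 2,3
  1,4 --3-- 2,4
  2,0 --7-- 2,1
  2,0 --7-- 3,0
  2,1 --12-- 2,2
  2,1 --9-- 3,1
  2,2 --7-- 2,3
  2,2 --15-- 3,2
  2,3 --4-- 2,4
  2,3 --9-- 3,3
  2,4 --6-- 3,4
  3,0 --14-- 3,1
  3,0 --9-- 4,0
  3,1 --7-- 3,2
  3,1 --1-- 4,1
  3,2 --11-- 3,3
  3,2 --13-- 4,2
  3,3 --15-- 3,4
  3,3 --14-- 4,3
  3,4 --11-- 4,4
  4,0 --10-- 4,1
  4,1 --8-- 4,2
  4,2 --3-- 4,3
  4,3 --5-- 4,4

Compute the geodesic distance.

Shortest path: 0,2 → 0,1 → 1,1 → 1,0 → 2,0 → 3,0, total weight = 19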